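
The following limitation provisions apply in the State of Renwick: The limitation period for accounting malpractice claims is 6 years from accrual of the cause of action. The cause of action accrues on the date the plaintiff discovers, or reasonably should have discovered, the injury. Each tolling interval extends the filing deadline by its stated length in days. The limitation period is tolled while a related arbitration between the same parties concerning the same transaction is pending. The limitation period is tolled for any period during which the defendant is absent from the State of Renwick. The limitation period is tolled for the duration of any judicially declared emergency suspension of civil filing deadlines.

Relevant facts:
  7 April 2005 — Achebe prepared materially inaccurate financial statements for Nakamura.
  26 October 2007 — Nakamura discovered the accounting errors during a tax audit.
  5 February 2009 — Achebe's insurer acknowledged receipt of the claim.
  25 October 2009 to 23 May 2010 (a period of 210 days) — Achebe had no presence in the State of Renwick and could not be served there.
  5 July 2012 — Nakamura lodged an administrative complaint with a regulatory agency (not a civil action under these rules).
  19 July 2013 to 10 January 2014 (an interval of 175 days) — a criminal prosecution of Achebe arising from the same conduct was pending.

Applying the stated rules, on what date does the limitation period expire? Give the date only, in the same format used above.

Under the discovery rule, the claim accrued on 26 October 2007, when Nakamura discovered the injury — not on the 7 April 2005 date of the underlying act.
6 years from 26 October 2007 is 26 October 2013.
The defendant's absence from the jurisdiction from 25 October 2009 to 23 May 2010 tolled the period for 210 days, extending the deadline to 24 May 2014.
No stated provision tolls the period for a criminal prosecution, so the interval from 19 July 2013 to 10 January 2014 has no effect on the deadline.
The other events in the timeline have no effect on the limitation period under the stated rules.

24 May 2014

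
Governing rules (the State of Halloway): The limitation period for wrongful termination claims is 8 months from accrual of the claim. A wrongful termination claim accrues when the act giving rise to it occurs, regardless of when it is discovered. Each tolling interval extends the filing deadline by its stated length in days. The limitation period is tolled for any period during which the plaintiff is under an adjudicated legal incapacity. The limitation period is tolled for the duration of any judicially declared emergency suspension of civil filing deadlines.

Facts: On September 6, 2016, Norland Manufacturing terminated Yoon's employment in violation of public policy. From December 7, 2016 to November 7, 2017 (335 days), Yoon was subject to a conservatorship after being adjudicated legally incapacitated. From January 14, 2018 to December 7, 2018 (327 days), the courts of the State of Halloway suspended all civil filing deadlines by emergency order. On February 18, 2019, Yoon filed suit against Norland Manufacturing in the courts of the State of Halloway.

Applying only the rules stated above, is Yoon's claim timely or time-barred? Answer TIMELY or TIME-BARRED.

The claim accrued on September 6, 2016, when the wrongful act occurred.
Adding the 8 months base period to September 6, 2016 gives a deadline of May 6, 2017, before any tolling.
Because the plaintiff's legal incapacity ran from December 7, 2016 to November 7, 2017, the deadline is extended by 335 days to April 6, 2018.
The period was tolled for 327 days by the emergency suspension of filing deadlines (January 14, 2018 to December 7, 2018), pushing the deadline to February 27, 2019.
Filing on February 18, 2019 beat the February 27, 2019 deadline — the action is timely.

TIMELY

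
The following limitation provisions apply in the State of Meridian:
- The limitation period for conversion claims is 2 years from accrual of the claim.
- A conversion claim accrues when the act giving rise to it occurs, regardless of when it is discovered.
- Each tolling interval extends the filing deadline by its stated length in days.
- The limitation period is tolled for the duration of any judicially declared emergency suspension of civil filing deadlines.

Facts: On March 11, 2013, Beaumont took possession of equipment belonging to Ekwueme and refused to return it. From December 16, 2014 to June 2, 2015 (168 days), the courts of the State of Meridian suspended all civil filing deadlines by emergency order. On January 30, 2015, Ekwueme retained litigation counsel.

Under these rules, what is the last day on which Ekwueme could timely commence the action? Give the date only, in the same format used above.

The limitation period began to run on March 11, 2013.
2 years from March 11, 2013 is March 11, 2015.
Because the emergency suspension of filing deadlines ran from December 16, 2014 to June 2, 2015, the deadline is extended by 168 days to August 26, 2015.
The other events in the timeline have no effect on the limitation period under the stated rules.

August 26, 2015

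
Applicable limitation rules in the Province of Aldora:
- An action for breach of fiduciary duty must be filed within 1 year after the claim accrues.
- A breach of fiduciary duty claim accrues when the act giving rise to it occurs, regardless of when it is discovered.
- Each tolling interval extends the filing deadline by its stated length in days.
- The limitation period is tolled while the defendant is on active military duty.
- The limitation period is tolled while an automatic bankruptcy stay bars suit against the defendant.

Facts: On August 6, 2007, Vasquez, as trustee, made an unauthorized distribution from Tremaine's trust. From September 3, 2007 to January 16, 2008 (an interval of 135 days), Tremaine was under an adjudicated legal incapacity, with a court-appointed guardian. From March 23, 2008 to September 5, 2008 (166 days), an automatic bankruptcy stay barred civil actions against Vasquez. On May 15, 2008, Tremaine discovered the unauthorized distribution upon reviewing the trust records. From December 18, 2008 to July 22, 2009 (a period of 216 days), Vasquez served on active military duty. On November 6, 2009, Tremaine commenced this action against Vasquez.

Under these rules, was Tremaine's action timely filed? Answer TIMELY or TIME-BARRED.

TIME-BARRED

Accrual is governed by the date of the act, so the period began to run on August 6, 2007; the later discovery on May 15, 2008 is irrelevant under the stated rule.
1 year from August 6, 2007 is August 6, 2008.
Because the automatic bankruptcy stay ran from March 23, 2008 to September 5, 2008, the deadline is extended by 166 days to January 19, 2009.
The defendant's active military service from December 18, 2008 to July 22, 2009 tolled the period for 216 days, extending the deadline to August 23, 2009.
No stated provision tolls the period for the plaintiff's incapacity, so the interval from September 3, 2007 to January 16, 2008 has no effect on the deadline.
Filing on November 6, 2009 missed the August 23, 2009 deadline — the action is time-barred.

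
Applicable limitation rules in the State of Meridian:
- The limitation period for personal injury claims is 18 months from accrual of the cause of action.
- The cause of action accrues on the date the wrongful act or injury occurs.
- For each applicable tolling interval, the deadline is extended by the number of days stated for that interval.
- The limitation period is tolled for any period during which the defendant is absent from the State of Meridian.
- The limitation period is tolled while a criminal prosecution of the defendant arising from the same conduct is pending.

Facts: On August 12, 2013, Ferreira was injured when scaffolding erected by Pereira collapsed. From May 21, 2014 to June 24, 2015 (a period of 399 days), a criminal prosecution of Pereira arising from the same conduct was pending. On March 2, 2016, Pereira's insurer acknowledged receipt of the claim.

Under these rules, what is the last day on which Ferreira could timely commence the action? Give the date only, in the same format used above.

March 17, 2016

The claim accrued on August 12, 2013, when the wrongful act occurred.
18 months from August 12, 2013 is February 12, 2015.
The period was tolled for 399 days by the pending criminal prosecution (May 21, 2014 to June 24, 2015), pushing the deadline to March 17, 2016.
None of the other events listed affects the running of the period under the stated rules.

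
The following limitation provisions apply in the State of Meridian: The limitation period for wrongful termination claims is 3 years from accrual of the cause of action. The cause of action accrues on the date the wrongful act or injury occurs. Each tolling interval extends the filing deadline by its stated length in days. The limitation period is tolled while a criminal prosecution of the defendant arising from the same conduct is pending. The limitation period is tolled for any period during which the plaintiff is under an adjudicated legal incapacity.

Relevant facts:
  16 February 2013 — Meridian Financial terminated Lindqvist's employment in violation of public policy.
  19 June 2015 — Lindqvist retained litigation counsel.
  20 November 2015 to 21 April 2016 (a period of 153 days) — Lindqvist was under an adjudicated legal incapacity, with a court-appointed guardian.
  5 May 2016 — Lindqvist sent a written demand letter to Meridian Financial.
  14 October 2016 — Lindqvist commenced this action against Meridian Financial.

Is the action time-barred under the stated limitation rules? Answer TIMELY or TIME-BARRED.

TIME-BARRED

The claim accrued on 16 February 2013, when the wrongful act occurred.
The untolled deadline — 3 years after 16 February 2013 — is 16 February 2016.
The period was tolled for 153 days by the plaintiff's legal incapacity (20 November 2015 to 21 April 2016), pushing the deadline to 18 July 2016.
None of the other events listed affects the running of the period under the stated rules.
The 14 October 2016 filing falls after the 18 July 2016 deadline; the claim is time-barred.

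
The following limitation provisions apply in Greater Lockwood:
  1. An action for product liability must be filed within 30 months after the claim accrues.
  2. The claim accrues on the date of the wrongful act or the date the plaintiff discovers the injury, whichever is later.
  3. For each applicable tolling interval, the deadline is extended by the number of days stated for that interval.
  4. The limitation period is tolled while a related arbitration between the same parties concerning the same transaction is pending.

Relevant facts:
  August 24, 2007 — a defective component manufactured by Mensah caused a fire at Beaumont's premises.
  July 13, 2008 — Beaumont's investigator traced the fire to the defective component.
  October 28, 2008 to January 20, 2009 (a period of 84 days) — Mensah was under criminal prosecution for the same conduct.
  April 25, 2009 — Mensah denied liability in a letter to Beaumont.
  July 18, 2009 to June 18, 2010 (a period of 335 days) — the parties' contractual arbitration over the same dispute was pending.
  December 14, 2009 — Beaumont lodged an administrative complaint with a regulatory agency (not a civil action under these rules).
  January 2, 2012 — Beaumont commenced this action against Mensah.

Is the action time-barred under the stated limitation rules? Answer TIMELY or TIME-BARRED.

Because discovery on July 13, 2008 post-dates the August 24, 2007 act, accrual under the later-of rule falls on July 13, 2008.
Adding the 30 months base period to July 13, 2008 gives a deadline of January 13, 2011, before any tolling.
The period was tolled for 335 days by the pending related arbitration (July 18, 2009 to June 18, 2010), pushing the deadline to December 14, 2011.
Although a criminal prosecution ran from October 28, 2008 to January 20, 2009, the stated rules do not make that a tolling event, so it is disregarded.
None of the other events listed affects the running of the period under the stated rules.
Filing on January 2, 2012 missed the December 14, 2011 deadline — the action is time-barred.

TIME-BARRED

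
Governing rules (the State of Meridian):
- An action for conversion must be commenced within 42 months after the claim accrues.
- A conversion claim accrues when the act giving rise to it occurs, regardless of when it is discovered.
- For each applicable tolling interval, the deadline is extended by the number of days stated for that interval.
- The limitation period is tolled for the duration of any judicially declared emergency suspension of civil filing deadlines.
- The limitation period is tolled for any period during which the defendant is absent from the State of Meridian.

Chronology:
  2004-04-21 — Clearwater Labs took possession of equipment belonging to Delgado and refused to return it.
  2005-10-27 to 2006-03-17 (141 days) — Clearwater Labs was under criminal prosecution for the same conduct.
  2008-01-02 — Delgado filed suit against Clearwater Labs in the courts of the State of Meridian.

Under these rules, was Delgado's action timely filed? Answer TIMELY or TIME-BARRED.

The claim accrued on 2004-04-21, when the wrongful act occurred.
The untolled deadline — 42 months after 2004-04-21 — is 2007-10-21.
Although a criminal prosecution ran from 2005-10-27 to 2006-03-17, the stated rules do not make that a tolling event, so it is disregarded.
The 2008-01-02 filing falls after the 2007-10-21 deadline; the claim is time-barred.

TIME-BARRED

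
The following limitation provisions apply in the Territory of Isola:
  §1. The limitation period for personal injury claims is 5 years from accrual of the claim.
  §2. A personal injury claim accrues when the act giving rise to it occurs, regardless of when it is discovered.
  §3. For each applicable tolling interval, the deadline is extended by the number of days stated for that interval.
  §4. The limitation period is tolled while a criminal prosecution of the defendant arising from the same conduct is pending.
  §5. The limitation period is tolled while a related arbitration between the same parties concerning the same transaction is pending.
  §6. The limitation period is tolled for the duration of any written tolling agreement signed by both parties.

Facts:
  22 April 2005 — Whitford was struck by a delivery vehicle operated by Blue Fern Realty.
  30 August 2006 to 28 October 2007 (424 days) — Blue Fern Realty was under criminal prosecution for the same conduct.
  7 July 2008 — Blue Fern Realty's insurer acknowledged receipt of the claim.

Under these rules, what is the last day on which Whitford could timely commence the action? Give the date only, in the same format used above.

The claim accrued on 22 April 2005, when the wrongful act occurred.
The untolled deadline — 5 years after 22 April 2005 — is 22 April 2010.
The pending criminal prosecution from 30 August 2006 to 28 October 2007 tolled the period for 424 days, extending the deadline to 20 June 2011.
The other events in the timeline have no effect on the limitation period under the stated rules.

20 June 2011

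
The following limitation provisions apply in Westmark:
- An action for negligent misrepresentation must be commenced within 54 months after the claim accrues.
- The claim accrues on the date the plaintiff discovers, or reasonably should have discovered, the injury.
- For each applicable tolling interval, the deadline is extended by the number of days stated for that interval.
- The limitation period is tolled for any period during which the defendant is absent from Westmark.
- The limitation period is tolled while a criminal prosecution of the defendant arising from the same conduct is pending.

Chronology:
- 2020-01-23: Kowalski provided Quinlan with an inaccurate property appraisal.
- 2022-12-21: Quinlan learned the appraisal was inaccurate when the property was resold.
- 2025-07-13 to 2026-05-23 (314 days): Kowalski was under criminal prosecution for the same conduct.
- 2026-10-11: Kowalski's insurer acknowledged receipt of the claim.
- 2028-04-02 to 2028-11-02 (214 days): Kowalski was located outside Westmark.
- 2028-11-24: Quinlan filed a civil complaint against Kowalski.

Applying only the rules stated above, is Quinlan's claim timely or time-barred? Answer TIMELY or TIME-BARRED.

Accrual is tied to discovery, so the period began on 2022-12-21 rather than on 2020-01-23 when the act occurred.
The untolled deadline — 54 months after 2022-12-21 — is 2027-06-21.
The pending criminal prosecution from 2025-07-13 to 2026-05-23 tolled the period for 314 days, extending the deadline to 2028-04-30.
The defendant's absence from the jurisdiction from 2028-04-02 to 2028-11-02 tolled the period for 214 days, extending the deadline to 2028-11-30.
Nothing else in the chronology tolls or restarts the period.
The 2028-11-24 filing precedes the 2028-11-30 deadline; the claim is timely.

TIMELY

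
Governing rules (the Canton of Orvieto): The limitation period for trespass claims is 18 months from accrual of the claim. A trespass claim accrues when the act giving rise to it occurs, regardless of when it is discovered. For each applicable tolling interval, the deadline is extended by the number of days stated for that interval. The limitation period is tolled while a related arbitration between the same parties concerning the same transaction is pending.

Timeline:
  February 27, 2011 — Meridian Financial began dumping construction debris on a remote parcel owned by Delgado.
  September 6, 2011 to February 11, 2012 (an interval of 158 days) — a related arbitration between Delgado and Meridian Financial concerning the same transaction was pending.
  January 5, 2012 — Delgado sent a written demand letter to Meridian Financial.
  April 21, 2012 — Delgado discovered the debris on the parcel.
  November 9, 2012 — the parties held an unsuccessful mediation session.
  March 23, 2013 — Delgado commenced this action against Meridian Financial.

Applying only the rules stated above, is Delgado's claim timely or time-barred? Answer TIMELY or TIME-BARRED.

Because the rule ties accrual to occurrence, the claim accrued on February 27, 2011, not on the April 21, 2012 discovery date.
The untolled deadline — 18 months after February 27, 2011 — is August 27, 2012.
The period was tolled for 158 days by the pending related arbitration (September 6, 2011 to February 11, 2012), pushing the deadline to February 1, 2013.
Nothing else in the chronology tolls or restarts the period.
Filing on March 23, 2013 missed the February 1, 2013 deadline — the action is time-barred.

TIME-BARRED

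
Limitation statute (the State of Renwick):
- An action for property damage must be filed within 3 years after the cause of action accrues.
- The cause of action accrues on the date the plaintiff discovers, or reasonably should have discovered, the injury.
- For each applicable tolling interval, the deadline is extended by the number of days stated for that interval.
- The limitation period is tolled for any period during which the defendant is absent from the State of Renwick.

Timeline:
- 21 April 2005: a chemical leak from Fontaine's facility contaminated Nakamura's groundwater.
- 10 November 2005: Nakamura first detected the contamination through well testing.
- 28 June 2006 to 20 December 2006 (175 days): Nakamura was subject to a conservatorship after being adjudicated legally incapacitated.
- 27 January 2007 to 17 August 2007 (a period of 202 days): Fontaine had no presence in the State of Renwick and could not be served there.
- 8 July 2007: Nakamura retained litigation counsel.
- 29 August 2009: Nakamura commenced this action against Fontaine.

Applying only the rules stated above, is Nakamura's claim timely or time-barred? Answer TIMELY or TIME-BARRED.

TIME-BARRED

The claim did not accrue until Nakamura discovered the injury on 10 November 2005; the 21 April 2005 act date does not start the clock under the stated rule.
Adding the 3 years base period to 10 November 2005 gives a deadline of 10 November 2008, before any tolling.
The defendant's absence from the jurisdiction from 27 January 2007 to 17 August 2007 tolled the period for 202 days, extending the deadline to 31 May 2009.
Although the plaintiff's incapacity ran from 28 June 2006 to 20 December 2006, the stated rules do not make that a tolling event, so it is disregarded.
The other events in the timeline have no effect on the limitation period under the stated rules.
Filing on 29 August 2009 missed the 31 May 2009 deadline — the action is time-barred.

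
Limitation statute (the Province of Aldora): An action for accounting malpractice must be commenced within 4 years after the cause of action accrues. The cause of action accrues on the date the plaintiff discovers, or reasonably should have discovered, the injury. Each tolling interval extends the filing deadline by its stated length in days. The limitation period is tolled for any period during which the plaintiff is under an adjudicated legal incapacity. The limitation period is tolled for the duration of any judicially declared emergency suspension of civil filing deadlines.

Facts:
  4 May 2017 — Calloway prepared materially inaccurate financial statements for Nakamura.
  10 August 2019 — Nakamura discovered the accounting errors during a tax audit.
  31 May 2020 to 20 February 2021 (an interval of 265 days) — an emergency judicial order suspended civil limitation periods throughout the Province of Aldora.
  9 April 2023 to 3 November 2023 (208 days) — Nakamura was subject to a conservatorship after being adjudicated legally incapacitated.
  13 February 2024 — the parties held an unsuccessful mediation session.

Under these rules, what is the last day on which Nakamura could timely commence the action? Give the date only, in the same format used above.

The claim did not accrue until Nakamura discovered the injury on 10 August 2019; the 4 May 2017 act date does not start the clock under the stated rule.
Adding the 4 years base period to 10 August 2019 gives a deadline of 10 August 2023, before any tolling.
The emergency suspension of filing deadlines from 31 May 2020 to 20 February 2021 tolled the period for 265 days, extending the deadline to 1 May 2024.
Because the plaintiff's legal incapacity ran from 9 April 2023 to 3 November 2023, the deadline is extended by 208 days to 25 November 2024.
None of the other events listed affects the running of the period under the stated rules.

25 November 2024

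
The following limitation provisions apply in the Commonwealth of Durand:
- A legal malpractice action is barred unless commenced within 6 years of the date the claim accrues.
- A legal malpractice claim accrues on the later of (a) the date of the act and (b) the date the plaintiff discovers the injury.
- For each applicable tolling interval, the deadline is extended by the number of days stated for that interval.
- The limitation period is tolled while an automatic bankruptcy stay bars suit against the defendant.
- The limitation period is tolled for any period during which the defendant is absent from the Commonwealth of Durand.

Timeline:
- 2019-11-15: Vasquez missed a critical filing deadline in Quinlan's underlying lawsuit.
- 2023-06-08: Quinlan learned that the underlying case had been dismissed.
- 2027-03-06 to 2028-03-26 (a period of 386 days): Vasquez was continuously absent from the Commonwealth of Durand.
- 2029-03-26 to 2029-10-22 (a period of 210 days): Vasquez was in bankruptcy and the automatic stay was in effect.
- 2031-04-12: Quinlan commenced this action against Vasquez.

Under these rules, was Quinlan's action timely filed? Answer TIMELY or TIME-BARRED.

TIME-BARRED

Taking the later of the act (2019-11-15) and discovery (2023-06-08), the claim accrued on 2023-06-08.
Adding the 6 years base period to 2023-06-08 gives a deadline of 2029-06-08, before any tolling.
The defendant's absence from the jurisdiction from 2027-03-06 to 2028-03-26 tolled the period for 386 days, extending the deadline to 2030-06-29.
Because the automatic bankruptcy stay ran from 2029-03-26 to 2029-10-22, the deadline is extended by 210 days to 2031-01-25.
Filing on 2031-04-12 missed the 2031-01-25 deadline — the action is time-barred.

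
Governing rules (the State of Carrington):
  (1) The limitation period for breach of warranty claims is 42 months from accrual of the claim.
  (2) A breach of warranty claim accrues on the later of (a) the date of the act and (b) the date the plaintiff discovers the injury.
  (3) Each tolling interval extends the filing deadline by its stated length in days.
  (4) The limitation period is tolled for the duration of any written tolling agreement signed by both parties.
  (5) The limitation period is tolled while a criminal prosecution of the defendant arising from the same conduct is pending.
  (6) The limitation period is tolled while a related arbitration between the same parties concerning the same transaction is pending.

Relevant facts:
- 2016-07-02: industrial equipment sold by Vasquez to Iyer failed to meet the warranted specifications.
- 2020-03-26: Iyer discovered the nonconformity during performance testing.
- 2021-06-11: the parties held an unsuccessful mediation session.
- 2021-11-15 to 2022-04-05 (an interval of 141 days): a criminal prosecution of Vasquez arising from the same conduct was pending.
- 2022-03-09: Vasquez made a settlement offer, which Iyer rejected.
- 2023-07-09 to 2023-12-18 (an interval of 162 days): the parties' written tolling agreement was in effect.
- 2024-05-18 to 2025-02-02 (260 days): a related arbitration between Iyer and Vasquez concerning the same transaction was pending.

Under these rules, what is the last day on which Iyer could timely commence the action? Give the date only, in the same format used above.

Taking the later of the act (2016-07-02) and discovery (2020-03-26), the claim accrued on 2020-03-26.
42 months from 2020-03-26 is 2023-09-26.
The period was tolled for 141 days by the pending criminal prosecution (2021-11-15 to 2022-04-05), pushing the deadline to 2024-02-14.
The period was tolled for 162 days by the written tolling agreement (2023-07-09 to 2023-12-18), pushing the deadline to 2024-07-25.
The pending related arbitration from 2024-05-18 to 2025-02-02 tolled the period for 260 days, extending the deadline to 2025-04-11.
None of the other events listed affects the running of the period under the stated rules.

2025-04-11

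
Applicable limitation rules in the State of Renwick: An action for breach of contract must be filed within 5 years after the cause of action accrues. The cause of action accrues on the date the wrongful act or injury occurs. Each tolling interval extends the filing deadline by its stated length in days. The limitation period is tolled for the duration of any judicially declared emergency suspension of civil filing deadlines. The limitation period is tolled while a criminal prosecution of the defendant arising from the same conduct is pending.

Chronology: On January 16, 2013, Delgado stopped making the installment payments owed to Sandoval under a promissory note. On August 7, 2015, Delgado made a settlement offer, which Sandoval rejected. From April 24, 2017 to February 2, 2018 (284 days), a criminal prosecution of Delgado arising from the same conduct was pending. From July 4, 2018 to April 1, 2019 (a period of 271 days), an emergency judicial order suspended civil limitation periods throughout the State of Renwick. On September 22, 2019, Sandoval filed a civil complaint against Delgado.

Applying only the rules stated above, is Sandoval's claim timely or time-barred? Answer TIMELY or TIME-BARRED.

The cause of action accrued on January 16, 2013, the date of the act.
5 years from January 16, 2013 is January 16, 2018.
Because the pending criminal prosecution ran from April 24, 2017 to February 2, 2018, the deadline is extended by 284 days to October 27, 2018.
The period was tolled for 271 days by the emergency suspension of filing deadlines (July 4, 2018 to April 1, 2019), pushing the deadline to July 25, 2019.
Nothing else in the chronology tolls or restarts the period.
The September 22, 2019 filing falls after the July 25, 2019 deadline; the claim is time-barred.

TIME-BARRED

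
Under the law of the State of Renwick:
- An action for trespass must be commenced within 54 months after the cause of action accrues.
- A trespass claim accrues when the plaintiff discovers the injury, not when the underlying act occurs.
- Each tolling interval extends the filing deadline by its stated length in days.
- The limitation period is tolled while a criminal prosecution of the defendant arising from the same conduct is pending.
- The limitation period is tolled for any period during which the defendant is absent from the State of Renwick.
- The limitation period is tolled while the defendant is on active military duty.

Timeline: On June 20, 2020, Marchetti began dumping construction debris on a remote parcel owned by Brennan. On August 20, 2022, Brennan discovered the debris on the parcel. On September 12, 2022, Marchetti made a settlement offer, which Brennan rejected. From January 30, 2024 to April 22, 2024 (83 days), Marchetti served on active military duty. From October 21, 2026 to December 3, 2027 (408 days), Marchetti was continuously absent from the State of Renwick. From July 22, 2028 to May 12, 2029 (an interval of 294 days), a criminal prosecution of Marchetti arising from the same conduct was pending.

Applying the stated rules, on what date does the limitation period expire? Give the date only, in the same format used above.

Accrual is tied to discovery, so the period began on August 20, 2022 rather than on June 20, 2020 when the act occurred.
Adding the 54 months base period to August 20, 2022 gives a deadline of February 20, 2027, before any tolling.
Because the defendant's active military service ran from January 30, 2024 to April 22, 2024, the deadline is extended by 83 days to May 14, 2027.
Because the defendant's absence from the jurisdiction ran from October 21, 2026 to December 3, 2027, the deadline is extended by 408 days to June 25, 2028.
The pending criminal prosecution from July 22, 2028 to May 12, 2029 began after the period had already run on June 25, 2028, so it has no tolling effect.
The other events in the timeline have no effect on the limitation period under the stated rules.

June 25, 2028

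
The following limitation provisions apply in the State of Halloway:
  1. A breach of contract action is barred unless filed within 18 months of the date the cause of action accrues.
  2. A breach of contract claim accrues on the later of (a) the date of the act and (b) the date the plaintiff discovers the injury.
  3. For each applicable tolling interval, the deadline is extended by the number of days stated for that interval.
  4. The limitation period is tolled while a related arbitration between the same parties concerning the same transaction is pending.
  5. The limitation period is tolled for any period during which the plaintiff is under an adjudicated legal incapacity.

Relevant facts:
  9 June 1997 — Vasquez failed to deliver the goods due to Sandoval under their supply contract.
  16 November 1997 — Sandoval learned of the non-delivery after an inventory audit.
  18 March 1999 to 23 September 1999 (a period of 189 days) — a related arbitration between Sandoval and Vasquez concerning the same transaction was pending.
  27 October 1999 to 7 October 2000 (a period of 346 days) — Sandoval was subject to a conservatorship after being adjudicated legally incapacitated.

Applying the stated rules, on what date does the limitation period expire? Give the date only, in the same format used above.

1 November 2000

Because discovery on 16 November 1997 post-dates the 9 June 1997 act, accrual under the later-of rule falls on 16 November 1997.
Adding the 18 months base period to 16 November 1997 gives a deadline of 16 May 1999, before any tolling.
The pending related arbitration from 18 March 1999 to 23 September 1999 tolled the period for 189 days, extending the deadline to 21 November 1999.
Because the plaintiff's legal incapacity ran from 27 October 1999 to 7 October 2000, the deadline is extended by 346 days to 1 November 2000.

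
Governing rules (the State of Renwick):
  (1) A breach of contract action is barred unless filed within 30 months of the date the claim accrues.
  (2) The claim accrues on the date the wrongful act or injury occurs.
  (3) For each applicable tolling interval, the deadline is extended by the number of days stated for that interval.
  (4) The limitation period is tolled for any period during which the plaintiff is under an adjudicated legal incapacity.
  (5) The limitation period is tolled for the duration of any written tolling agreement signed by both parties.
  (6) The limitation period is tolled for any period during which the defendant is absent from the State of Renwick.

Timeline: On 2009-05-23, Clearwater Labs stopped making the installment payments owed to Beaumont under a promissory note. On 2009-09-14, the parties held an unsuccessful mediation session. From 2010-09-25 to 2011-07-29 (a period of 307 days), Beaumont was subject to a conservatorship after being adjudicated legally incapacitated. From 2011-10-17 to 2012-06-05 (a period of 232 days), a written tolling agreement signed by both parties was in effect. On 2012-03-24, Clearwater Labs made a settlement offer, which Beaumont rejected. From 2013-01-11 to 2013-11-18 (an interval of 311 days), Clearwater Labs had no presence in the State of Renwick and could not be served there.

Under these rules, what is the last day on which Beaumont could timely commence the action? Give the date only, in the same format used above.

The claim accrued on 2009-05-23, when the wrongful act occurred.
30 months from 2009-05-23 is 2011-11-23.
The plaintiff's legal incapacity from 2010-09-25 to 2011-07-29 tolled the period for 307 days, extending the deadline to 2012-09-25.
The written tolling agreement from 2011-10-17 to 2012-06-05 tolled the period for 232 days, extending the deadline to 2013-05-15.
The period was tolled for 311 days by the defendant's absence from the jurisdiction (2013-01-11 to 2013-11-18), pushing the deadline to 2014-03-22.
None of the other events listed affects the running of the period under the stated rules.

2014-03-22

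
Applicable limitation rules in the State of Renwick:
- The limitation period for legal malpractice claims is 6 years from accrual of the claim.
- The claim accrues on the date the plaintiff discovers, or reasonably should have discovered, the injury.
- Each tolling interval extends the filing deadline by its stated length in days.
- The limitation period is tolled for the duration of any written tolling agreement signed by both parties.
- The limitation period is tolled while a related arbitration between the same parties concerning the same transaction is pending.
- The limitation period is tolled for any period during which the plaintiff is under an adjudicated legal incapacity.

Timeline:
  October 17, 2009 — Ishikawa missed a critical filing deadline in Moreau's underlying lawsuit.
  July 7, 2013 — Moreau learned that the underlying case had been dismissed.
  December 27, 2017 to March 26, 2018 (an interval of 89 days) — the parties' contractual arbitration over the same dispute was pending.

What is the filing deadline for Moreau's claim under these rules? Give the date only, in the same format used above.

Under the discovery rule, the claim accrued on July 7, 2013, when Moreau discovered the injury — not on the October 17, 2009 date of the underlying act.
Adding the 6 years base period to July 7, 2013 gives a deadline of July 7, 2019, before any tolling.
The period was tolled for 89 days by the pending related arbitration (December 27, 2017 to March 26, 2018), pushing the deadline to October 4, 2019.

October 4, 2019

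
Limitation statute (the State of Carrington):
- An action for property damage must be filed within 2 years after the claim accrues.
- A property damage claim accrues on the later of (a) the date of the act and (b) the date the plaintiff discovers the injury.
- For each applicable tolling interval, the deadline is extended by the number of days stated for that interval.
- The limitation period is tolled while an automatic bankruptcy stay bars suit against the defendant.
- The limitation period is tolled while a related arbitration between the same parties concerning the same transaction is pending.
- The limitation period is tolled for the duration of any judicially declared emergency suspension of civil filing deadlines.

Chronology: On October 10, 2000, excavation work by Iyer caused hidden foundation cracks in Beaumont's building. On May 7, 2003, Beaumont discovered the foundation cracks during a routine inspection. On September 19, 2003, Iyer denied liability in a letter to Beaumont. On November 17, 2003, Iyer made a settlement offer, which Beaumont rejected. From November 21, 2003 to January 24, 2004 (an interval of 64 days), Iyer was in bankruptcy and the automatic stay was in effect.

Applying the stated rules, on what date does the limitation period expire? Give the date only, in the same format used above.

Because discovery on May 7, 2003 post-dates the October 10, 2000 act, accrual under the later-of rule falls on May 7, 2003.
2 years from May 7, 2003 is May 7, 2005.
Because the automatic bankruptcy stay ran from November 21, 2003 to January 24, 2004, the deadline is extended by 64 days to July 10, 2005.
The other events in the timeline have no effect on the limitation period under the stated rules.

July 10, 2005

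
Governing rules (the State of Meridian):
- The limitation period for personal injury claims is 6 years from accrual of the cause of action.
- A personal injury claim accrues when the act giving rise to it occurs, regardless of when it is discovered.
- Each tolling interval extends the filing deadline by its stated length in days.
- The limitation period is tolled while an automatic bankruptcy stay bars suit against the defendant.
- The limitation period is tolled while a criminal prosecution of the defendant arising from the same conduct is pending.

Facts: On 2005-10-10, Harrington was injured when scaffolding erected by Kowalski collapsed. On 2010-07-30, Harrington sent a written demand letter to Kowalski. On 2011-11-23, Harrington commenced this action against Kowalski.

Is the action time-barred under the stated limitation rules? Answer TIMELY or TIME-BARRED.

TIME-BARRED

The claim accrued on 2005-10-10, when the wrongful act occurred.
The untolled deadline — 6 years after 2005-10-10 — is 2011-10-10.
None of the other events listed affects the running of the period under the stated rules.
The 2011-11-23 filing falls after the 2011-10-10 deadline; the claim is time-barred.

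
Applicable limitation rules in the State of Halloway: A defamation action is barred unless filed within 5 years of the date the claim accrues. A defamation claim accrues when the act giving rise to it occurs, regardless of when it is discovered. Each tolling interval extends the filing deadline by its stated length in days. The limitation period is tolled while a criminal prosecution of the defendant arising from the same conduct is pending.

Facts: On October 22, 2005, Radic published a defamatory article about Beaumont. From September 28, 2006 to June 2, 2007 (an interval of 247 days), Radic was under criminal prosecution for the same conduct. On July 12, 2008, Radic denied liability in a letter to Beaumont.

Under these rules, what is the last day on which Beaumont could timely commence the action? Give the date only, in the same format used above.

The claim accrued on October 22, 2005, the date of the act.
The untolled deadline — 5 years after October 22, 2005 — is October 22, 2010.
The period was tolled for 247 days by the pending criminal prosecution (September 28, 2006 to June 2, 2007), pushing the deadline to June 26, 2011.
None of the other events listed affects the running of the period under the stated rules.

June 26, 2011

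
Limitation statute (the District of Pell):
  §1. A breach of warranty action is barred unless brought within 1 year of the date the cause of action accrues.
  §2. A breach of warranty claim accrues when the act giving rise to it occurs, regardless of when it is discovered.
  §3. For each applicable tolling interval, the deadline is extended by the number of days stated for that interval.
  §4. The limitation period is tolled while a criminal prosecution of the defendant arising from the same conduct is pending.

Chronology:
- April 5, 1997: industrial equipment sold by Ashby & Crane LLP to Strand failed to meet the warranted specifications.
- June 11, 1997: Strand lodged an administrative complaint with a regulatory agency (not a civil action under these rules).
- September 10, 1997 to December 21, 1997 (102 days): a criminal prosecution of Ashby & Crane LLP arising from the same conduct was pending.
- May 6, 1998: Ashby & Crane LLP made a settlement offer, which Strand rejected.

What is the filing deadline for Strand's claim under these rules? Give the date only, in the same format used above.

July 16, 1998

The limitation period began to run on April 5, 1997.
Adding the 1 year base period to April 5, 1997 gives a deadline of April 5, 1998, before any tolling.
Because the pending criminal prosecution ran from September 10, 1997 to December 21, 1997, the deadline is extended by 102 days to July 16, 1998.
None of the other events listed affects the running of the period under the stated rules.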